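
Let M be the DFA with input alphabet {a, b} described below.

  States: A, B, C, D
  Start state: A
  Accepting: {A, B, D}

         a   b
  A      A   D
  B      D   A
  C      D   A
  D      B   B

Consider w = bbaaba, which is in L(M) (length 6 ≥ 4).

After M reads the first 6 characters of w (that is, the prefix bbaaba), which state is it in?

A

State sequence: A -b-> D -b-> B -a-> D -a-> B -b-> A -a-> A

After reading 6 characters, M is in state A.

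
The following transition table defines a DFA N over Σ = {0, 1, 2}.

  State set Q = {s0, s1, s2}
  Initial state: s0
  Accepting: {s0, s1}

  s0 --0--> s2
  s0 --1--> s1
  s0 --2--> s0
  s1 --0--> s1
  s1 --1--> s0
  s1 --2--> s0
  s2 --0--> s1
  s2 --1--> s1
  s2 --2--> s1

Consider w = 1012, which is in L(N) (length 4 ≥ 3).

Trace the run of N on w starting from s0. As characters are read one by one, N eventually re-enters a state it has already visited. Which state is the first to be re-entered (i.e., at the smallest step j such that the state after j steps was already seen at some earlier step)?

Run of N on w = 1 0 1 2:
  step 0: s0  (start)
  step 1: s1  (read 1: s0→s1)
  step 2: s1  (read 0: s1→s1)   ← first repeat (s1 seen earlier)
  step 3: s0  (read 1: s1→s0)
  step 4: s0  (read 2: s0→s0)

The earliest repeat is at step j = 2: N is in s1, which it already visited at step i = 1.
Since N has 3 states, any run of length ≥ 3 visits 3+1 states, so by pigeonhole some state repeats within the first 3 steps — that repeat gives the pumpable loop.

s1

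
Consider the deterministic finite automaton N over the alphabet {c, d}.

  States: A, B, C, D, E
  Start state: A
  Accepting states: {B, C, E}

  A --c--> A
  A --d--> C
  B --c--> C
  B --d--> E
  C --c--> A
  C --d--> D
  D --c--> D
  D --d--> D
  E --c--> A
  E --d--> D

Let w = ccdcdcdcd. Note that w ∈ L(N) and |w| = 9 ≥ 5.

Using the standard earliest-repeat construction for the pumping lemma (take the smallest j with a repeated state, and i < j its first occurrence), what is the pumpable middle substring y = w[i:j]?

c

Run of N on w = c c d c d c d c d:
  step 0: A  (start)
  step 1: A  (read c: A→A)   ← first repeat (A seen earlier)
  step 2: A  (read c: A→A)
  step 3: C  (read d: A→C)
  step 4: A  (read c: C→A)
  step 5: C  (read d: A→C)
  step 6: A  (read c: C→A)
  step 7: C  (read d: A→C)
  step 8: A  (read c: C→A)
  step 9: C  (read d: A→C)

So i = 0, j = 1, giving x = w[0:0] = ε, y = w[0:1] = c, z = w[1:9] = cdcdcdcd.
Check: |xy| = 1 ≤ 5 and |y| = 1 ≥ 1. Reading y takes N from A back to A, so every xyⁱz is accepted.
Pumping length from the standard proof: p = 5 (the number of states). The repeated state found above gives |xy| = j ≤ 5 and |y| = j − i ≥ 1.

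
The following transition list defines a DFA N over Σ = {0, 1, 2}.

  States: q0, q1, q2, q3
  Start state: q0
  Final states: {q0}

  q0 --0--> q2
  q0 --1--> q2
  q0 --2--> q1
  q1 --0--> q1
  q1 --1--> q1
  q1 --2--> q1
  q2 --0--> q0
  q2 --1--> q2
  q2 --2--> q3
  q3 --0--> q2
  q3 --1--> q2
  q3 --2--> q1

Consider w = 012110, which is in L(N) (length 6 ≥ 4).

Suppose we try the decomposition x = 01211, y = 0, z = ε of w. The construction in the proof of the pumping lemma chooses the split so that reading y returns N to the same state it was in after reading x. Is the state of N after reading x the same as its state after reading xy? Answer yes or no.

no

Run of N on the first 6 characters of w = 0 1 2 1 1 0:
  step 0: q0  (start)
  step 1: q2  (read 0: q0→q2)
  step 2: q2  (read 1: q2→q2)
  step 3: q3  (read 2: q2→q3)
  step 4: q2  (read 1: q3→q2)
  step 5: q2  (read 1: q2→q2)
  step 6: q0  (read 0: q2→q0)

After x (step 5): q2. After xy (step 6): q0.
They differ (q2 ≠ q0), so y is not a cycle from the state after x; this split is not the one the pumping-lemma construction produces, and pumping y need not keep the string in L(N).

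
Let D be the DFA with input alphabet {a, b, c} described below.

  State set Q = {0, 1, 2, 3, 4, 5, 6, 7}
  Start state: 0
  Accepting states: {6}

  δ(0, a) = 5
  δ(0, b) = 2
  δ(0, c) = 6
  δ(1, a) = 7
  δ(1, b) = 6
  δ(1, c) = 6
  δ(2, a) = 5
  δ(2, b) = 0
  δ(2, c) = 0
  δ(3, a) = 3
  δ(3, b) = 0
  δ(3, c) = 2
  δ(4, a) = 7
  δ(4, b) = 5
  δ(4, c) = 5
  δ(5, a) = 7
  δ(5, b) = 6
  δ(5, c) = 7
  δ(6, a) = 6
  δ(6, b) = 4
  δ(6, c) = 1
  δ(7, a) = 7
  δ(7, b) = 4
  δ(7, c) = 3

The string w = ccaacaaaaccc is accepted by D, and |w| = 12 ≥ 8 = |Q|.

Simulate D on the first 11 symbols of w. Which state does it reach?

0

State sequence: 0 -c-> 6 -c-> 1 -a-> 7 -a-> 7 -c-> 3 -a-> 3 -a-> 3 -a-> 3 -a-> 3 -c-> 2 -c-> 0

After reading 11 characters, D is in state 0.
(This kind of state-tracing is the core of the pumping-lemma construction: with 8 states, pigeonhole forces a repeat within the first 8 steps.)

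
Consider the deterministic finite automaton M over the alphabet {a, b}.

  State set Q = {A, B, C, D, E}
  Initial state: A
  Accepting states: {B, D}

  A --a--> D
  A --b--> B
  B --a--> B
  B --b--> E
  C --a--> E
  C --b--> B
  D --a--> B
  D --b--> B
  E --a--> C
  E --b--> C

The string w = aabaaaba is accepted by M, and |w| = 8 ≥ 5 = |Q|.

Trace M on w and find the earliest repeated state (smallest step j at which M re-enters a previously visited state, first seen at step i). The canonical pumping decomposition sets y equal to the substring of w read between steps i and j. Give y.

Run of M on w = a a b a a a b a:
  step 0: A  (start)
  step 1: D  (read a: A→D)
  step 2: B  (read a: D→B)
  step 3: E  (read b: B→E)
  step 4: C  (read a: E→C)
  step 5: E  (read a: C→E)   ← first repeat (E seen earlier)
  step 6: C  (read a: E→C)
  step 7: B  (read b: C→B)
  step 8: B  (read a: B→B)

So i = 3, j = 5, giving x = w[0:3] = aab, y = w[3:5] = aa, z = w[5:8] = aba.
Check: |xy| = 5 ≤ 5 and |y| = 2 ≥ 1. Reading y takes M from E back to E, so every xyⁱz is accepted.

aa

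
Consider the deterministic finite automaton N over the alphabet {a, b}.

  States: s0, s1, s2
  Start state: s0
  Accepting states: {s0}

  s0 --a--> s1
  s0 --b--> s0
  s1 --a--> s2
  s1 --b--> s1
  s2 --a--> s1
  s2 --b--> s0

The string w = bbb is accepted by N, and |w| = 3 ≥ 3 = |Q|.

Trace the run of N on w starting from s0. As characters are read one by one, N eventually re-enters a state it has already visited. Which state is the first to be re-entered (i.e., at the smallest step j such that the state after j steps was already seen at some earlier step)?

Run of N on w = b b b:
  step 0: s0  (start)
  step 1: s0  (read b: s0→s0)   ← first repeat (s0 seen earlier)
  step 2: s0  (read b: s0→s0)
  step 3: s0  (read b: s0→s0)

The earliest repeat is at step j = 1: N is in s0, which it already visited at step i = 0.
Pumping length from the standard proof: p = 3 (the number of states). The repeated state found above gives |xy| = j ≤ 3 and |y| = j − i ≥ 1.

s0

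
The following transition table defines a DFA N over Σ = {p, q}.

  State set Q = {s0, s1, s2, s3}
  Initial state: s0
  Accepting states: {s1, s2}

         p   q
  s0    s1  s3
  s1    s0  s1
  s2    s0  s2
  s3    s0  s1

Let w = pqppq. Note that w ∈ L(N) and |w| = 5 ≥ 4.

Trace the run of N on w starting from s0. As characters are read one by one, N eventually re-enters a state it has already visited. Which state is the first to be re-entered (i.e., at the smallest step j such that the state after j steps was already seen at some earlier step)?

s1

State sequence: s0 -p-> s1 -q-> s1 -p-> s0 -p-> s1 -q-> s1
First repeat at step 2: s1 was already visited.

The earliest repeat is at step j = 2: N is in s1, which it already visited at step i = 1.
Pumping length from the standard proof: p = 4 (the number of states). The repeated state found above gives |xy| = j ≤ 4 and |y| = j − i ≥ 1.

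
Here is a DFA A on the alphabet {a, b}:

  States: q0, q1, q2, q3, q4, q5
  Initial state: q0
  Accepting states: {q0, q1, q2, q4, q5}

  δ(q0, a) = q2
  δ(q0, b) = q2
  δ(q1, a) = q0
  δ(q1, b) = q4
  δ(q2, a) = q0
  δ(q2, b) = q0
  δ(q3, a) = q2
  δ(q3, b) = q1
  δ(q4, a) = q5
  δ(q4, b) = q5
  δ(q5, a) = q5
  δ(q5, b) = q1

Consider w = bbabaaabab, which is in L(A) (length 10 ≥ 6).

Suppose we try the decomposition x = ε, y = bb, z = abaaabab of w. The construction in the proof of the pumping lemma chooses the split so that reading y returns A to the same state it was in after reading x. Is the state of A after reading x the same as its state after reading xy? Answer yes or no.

Run of A on the first 2 characters of w = b b:
  step 0: q0  (start)
  step 1: q2  (read b: q0→q2)
  step 2: q0  (read b: q2→q0)

After x (step 0): q0. After xy (step 2): q0.
They match, so y = bb drives A around a cycle from q0 back to itself; pumping y any number of times keeps A in q0 before reading z, and xyⁱz ∈ L(A) for every i ≥ 0.

yes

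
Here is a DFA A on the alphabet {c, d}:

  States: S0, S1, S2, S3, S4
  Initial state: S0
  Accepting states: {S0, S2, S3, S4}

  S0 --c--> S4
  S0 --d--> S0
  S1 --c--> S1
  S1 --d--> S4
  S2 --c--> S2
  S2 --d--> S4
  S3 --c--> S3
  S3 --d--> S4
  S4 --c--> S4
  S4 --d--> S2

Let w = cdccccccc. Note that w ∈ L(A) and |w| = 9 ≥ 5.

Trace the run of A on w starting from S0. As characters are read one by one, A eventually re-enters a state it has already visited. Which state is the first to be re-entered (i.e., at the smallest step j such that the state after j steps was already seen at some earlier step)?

S2

State sequence: S0 -c-> S4 -d-> S2 -c-> S2 -c-> S2 -c-> S2 -c-> S2 -c-> S2 -c-> S2 -c-> S2
First repeat at step 3: S2 was already visited.

The earliest repeat is at step j = 3: A is in S2, which it already visited at step i = 2.
Since A has 5 states, any run of length ≥ 5 visits 5+1 states, so by pigeonhole some state repeats within the first 5 steps — that repeat gives the pumpable loop.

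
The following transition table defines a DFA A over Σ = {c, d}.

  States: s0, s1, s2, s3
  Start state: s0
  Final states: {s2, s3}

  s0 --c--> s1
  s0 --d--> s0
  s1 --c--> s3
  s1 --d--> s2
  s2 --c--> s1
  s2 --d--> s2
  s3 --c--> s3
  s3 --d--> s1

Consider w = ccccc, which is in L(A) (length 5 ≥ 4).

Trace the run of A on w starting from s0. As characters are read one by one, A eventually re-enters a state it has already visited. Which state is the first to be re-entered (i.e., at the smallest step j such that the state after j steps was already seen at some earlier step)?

s3

Run of A on w = c c c c c:
  step 0: s0  (start)
  step 1: s1  (read c: s0→s1)
  step 2: s3  (read c: s1→s3)
  step 3: s3  (read c: s3→s3)   ← first repeat (s3 seen earlier)
  step 4: s3  (read c: s3→s3)
  step 5: s3  (read c: s3→s3)

The earliest repeat is at step j = 3: A is in s3, which it already visited at step i = 2.
The DFA has 4 states, so the proof of the pumping lemma guarantees a repeated state among the first 4+1 visited; the segment between the two visits is the pumpable y.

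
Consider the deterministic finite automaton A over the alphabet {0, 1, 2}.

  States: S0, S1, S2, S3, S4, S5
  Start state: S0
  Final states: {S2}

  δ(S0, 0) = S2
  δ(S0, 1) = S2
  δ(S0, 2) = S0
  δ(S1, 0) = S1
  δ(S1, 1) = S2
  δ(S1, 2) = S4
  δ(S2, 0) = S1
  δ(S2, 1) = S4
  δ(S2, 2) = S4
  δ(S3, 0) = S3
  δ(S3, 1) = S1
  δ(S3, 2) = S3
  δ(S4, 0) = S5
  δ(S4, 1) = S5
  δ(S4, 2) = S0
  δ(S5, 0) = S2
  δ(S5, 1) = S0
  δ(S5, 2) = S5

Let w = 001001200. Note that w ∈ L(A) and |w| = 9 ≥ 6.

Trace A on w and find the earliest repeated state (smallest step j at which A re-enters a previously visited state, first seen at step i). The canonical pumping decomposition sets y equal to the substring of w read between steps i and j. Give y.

Run of A on w = 0 0 1 0 0 1 2 0 0:
  step 0: S0  (start)
  step 1: S2  (read 0: S0→S2)
  step 2: S1  (read 0: S2→S1)
  step 3: S2  (read 1: S1→S2)   ← first repeat (S2 seen earlier)
  step 4: S1  (read 0: S2→S1)
  step 5: S1  (read 0: S1→S1)
  step 6: S2  (read 1: S1→S2)
  step 7: S4  (read 2: S2→S4)
  step 8: S5  (read 0: S4→S5)
  step 9: S2  (read 0: S5→S2)

So i = 1, j = 3, giving x = w[0:1] = 0, y = w[1:3] = 01, z = w[3:9] = 001200.
Check: |xy| = 3 ≤ 6 and |y| = 2 ≥ 1. Reading y takes A from S2 back to S2, so every xyⁱz is accepted.
Pumping length from the standard proof: p = 6 (the number of states). The repeated state found above gives |xy| = j ≤ 6 and |y| = j − i ≥ 1.

01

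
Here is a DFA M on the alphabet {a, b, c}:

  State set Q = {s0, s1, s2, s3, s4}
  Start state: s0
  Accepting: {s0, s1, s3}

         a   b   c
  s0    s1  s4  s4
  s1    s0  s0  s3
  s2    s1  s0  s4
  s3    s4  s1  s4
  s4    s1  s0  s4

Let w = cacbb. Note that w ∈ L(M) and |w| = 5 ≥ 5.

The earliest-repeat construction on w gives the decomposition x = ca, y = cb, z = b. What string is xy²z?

xy^2z = ca·cb·cb·b = cacbcbb.
Reading y = cb takes M from s1 back to s1, so after x·y·y the machine is still in s1, and z then leads to the accepting state s0. Hence cacbcbb ∈ L(M).

cacbcbb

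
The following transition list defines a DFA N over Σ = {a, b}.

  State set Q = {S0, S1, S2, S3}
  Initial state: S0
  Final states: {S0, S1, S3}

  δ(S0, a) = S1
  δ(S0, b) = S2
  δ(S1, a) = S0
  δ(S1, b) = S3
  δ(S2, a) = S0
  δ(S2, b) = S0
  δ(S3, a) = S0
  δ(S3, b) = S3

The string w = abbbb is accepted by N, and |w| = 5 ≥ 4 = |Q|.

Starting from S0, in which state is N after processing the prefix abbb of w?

S3

State sequence: S0 -a-> S1 -b-> S3 -b-> S3 -b-> S3

After reading 4 characters, N is in state S3.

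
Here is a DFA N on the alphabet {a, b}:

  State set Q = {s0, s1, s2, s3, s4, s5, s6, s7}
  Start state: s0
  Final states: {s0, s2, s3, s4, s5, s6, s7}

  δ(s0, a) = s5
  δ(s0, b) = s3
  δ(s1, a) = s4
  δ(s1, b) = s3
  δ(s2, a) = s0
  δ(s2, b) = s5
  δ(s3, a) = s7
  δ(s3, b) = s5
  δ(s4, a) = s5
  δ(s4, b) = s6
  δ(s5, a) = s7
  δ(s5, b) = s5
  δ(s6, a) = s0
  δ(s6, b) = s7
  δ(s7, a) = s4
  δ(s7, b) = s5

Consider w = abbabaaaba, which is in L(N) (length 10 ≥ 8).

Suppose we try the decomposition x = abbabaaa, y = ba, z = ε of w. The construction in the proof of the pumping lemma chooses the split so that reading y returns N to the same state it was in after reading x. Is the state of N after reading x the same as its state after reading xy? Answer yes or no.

Run of N on the first 10 characters of w = a b b a b a a a b a:
  step 0: s0  (start)
  step 1: s5  (read a: s0→s5)
  step 2: s5  (read b: s5→s5)
  step 3: s5  (read b: s5→s5)
  step 4: s7  (read a: s5→s7)
  step 5: s5  (read b: s7→s5)
  step 6: s7  (read a: s5→s7)
  step 7: s4  (read a: s7→s4)
  step 8: s5  (read a: s4→s5)
  step 9: s5  (read b: s5→s5)
  step 10: s7  (read a: s5→s7)

After x (step 8): s5. After xy (step 10): s7.
They differ (s5 ≠ s7), so y is not a cycle from the state after x; this split is not the one the pumping-lemma construction produces, and pumping y need not keep the string in L(N).

no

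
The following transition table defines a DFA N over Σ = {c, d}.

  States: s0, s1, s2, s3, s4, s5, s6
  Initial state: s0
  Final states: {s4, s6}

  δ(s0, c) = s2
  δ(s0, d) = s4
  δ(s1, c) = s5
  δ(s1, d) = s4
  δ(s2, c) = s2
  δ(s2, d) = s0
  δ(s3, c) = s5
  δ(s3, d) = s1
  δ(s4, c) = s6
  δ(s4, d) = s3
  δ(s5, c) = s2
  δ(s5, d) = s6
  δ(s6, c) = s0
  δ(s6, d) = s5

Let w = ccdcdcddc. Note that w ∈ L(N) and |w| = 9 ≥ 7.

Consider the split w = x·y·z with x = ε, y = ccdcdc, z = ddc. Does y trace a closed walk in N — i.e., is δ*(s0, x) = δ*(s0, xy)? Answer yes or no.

no

State sequence: s0 -c-> s2 -c-> s2 -d-> s0 -c-> s2 -d-> s0 -c-> s2

After x (step 0): s0. After xy (step 6): s2.
They differ (s0 ≠ s2), so y is not a cycle from the state after x; this split is not the one the pumping-lemma construction produces, and pumping y need not keep the string in L(N).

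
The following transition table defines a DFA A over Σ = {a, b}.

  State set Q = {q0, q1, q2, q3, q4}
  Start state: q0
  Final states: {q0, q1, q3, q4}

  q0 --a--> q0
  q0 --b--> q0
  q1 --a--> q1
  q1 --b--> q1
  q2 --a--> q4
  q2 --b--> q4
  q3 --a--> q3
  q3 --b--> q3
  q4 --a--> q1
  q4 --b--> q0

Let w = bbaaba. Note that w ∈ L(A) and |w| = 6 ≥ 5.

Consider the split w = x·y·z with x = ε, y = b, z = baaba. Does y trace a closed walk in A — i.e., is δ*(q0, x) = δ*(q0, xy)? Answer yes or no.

yes

Run of A on the first 1 characters of w = b:
  step 0: q0  (start)
  step 1: q0  (read b: q0→q0)

After x (step 0): q0. After xy (step 1): q0.
They match, so y = b drives A around a cycle from q0 back to itself; pumping y any number of times keeps A in q0 before reading z, and xyⁱz ∈ L(A) for every i ≥ 0.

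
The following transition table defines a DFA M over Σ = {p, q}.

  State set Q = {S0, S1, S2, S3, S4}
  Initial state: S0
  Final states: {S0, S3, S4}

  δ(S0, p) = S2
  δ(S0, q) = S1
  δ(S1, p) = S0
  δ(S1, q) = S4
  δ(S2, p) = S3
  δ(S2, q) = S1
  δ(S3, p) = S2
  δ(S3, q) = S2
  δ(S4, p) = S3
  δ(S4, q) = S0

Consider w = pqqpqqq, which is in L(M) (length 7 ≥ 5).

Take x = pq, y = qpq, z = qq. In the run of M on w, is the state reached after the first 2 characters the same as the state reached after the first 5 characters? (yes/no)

State sequence: S0 -p-> S2 -q-> S1 -q-> S4 -p-> S3 -q-> S2

After x (step 2): S1. After xy (step 5): S2.
They differ (S1 ≠ S2), so y is not a cycle from the state after x; this split is not the one the pumping-lemma construction produces, and pumping y need not keep the string in L(M).

no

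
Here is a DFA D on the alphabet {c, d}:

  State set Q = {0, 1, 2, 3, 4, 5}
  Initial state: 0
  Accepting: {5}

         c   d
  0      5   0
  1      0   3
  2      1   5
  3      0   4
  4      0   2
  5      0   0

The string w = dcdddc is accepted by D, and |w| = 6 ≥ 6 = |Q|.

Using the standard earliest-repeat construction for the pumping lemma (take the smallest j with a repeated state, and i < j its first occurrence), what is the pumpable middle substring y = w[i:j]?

d

State sequence: 0 -d-> 0 -c-> 5 -d-> 0 -d-> 0 -d-> 0 -c-> 5
First repeat at step 1: 0 was already visited.

So i = 0, j = 1, giving x = w[0:0] = ε, y = w[0:1] = d, z = w[1:6] = cdddc.
Check: |xy| = 1 ≤ 6 and |y| = 1 ≥ 1. Reading y takes D from 0 back to 0, so every xyⁱz is accepted.
Pumping length from the standard proof: p = 6 (the number of states). The repeated state found above gives |xy| = j ≤ 6 and |y| = j − i ≥ 1.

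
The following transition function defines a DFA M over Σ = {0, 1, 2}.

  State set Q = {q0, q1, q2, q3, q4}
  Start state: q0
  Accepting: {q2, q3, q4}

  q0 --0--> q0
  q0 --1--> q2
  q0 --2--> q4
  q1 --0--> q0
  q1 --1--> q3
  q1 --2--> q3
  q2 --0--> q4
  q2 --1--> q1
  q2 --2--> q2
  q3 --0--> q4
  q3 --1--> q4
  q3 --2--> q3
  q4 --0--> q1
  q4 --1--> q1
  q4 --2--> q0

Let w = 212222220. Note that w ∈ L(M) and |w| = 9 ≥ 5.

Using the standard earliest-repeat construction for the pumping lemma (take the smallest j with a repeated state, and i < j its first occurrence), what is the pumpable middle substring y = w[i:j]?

2

Run of M on w = 2 1 2 2 2 2 2 2 0:
  step 0: q0  (start)
  step 1: q4  (read 2: q0→q4)
  step 2: q1  (read 1: q4→q1)
  step 3: q3  (read 2: q1→q3)
  step 4: q3  (read 2: q3→q3)   ← first repeat (q3 seen earlier)
  step 5: q3  (read 2: q3→q3)
  step 6: q3  (read 2: q3→q3)
  step 7: q3  (read 2: q3→q3)
  step 8: q3  (read 2: q3→q3)
  step 9: q4  (read 0: q3→q4)

So i = 3, j = 4, giving x = w[0:3] = 212, y = w[3:4] = 2, z = w[4:9] = 22220.
Check: |xy| = 4 ≤ 5 and |y| = 1 ≥ 1. Reading y takes M from q3 back to q3, so every xyⁱz is accepted.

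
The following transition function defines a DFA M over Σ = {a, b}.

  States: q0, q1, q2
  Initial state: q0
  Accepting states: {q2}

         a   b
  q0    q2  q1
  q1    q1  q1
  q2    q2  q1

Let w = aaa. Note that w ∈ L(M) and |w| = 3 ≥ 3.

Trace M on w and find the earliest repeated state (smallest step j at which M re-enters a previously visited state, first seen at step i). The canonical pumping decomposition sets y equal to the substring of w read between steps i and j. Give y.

a

State sequence: q0 -a-> q2 -a-> q2 -a-> q2
First repeat at step 2: q2 was already visited.

So i = 1, j = 2, giving x = w[0:1] = a, y = w[1:2] = a, z = w[2:3] = a.
Check: |xy| = 2 ≤ 3 and |y| = 1 ≥ 1. Reading y takes M from q2 back to q2, so every xyⁱz is accepted.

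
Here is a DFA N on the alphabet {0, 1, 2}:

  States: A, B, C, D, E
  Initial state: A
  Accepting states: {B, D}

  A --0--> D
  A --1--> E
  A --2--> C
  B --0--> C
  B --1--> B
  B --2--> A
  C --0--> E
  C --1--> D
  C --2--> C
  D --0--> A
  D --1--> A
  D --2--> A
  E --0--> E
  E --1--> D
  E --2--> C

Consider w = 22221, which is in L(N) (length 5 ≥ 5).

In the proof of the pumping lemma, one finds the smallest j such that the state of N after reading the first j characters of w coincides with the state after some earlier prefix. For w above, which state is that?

State sequence: A -2-> C -2-> C -2-> C -2-> C -1-> D
First repeat at step 2: C was already visited.

The earliest repeat is at step j = 2: N is in C, which it already visited at step i = 1.
With |Q| = 5, pigeonhole forces a state repeat no later than step 5; the substring read between the first and second visits to that state can be pumped.

C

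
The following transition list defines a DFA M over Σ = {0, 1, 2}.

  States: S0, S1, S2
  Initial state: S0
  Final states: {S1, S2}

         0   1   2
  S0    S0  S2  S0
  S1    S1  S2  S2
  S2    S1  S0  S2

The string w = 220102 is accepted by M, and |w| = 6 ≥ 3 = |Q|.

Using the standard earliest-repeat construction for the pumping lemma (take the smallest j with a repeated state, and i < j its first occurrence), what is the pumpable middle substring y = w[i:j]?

2

State sequence: S0 -2-> S0 -2-> S0 -0-> S0 -1-> S2 -0-> S1 -2-> S2
First repeat at step 1: S0 was already visited.

So i = 0, j = 1, giving x = w[0:0] = ε, y = w[0:1] = 2, z = w[1:6] = 20102.
Check: |xy| = 1 ≤ 3 and |y| = 1 ≥ 1. Reading y takes M from S0 back to S0, so every xyⁱz is accepted.
Since M has 3 states, any run of length ≥ 3 visits 3+1 states, so by pigeonhole some state repeats within the first 3 steps — that repeat gives the pumpable loop.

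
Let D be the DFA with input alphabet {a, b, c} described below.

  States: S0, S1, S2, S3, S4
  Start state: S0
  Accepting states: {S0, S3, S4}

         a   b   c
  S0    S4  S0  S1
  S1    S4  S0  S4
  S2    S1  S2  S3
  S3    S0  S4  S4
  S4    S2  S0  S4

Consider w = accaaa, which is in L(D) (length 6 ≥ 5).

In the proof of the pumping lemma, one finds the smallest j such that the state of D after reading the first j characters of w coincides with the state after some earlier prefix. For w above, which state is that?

State sequence: S0 -a-> S4 -c-> S4 -c-> S4 -a-> S2 -a-> S1 -a-> S4
First repeat at step 2: S4 was already visited.

The earliest repeat is at step j = 2: D is in S4, which it already visited at step i = 1.
Since D has 5 states, any run of length ≥ 5 visits 5+1 states, so by pigeonhole some state repeats within the first 5 steps — that repeat gives the pumpable loop.

S4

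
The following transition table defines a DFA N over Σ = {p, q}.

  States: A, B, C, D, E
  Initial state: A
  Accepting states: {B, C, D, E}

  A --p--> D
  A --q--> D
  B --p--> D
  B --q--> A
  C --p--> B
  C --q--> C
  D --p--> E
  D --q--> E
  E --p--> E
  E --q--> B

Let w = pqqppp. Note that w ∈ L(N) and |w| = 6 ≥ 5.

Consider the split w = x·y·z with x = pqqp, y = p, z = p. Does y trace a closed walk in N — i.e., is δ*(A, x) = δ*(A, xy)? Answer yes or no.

no

State sequence: A -p-> D -q-> E -q-> B -p-> D -p-> E

After x (step 4): D. After xy (step 5): E.
They differ (D ≠ E), so y is not a cycle from the state after x; this split is not the one the pumping-lemma construction produces, and pumping y need not keep the string in L(N).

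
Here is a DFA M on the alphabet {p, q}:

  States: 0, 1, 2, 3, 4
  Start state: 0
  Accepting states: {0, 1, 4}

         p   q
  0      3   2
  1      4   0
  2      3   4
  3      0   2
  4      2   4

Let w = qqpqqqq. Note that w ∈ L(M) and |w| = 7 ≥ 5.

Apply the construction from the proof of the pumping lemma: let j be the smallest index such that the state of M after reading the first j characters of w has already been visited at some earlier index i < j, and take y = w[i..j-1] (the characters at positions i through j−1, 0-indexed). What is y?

qp

State sequence: 0 -q-> 2 -q-> 4 -p-> 2 -q-> 4 -q-> 4 -q-> 4 -q-> 4
First repeat at step 3: 2 was already visited.

So i = 1, j = 3, giving x = w[0:1] = q, y = w[1:3] = qp, z = w[3:7] = qqqq.
Check: |xy| = 3 ≤ 5 and |y| = 2 ≥ 1. Reading y takes M from 2 back to 2, so every xyⁱz is accepted.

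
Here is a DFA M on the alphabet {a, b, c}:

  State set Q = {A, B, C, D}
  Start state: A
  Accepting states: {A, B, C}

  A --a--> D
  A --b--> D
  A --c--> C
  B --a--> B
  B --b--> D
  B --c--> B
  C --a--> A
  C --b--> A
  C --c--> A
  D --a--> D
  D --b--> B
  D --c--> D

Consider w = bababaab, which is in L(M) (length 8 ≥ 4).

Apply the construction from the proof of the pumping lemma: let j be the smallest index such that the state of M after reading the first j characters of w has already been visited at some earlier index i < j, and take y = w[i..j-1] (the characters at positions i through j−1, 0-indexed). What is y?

a

Run of M on w = b a b a b a a b:
  step 0: A  (start)
  step 1: D  (read b: A→D)
  step 2: D  (read a: D→D)   ← first repeat (D seen earlier)
  step 3: B  (read b: D→B)
  step 4: B  (read a: B→B)
  step 5: D  (read b: B→D)
  step 6: D  (read a: D→D)
  step 7: D  (read a: D→D)
  step 8: B  (read b: D→B)

So i = 1, j = 2, giving x = w[0:1] = b, y = w[1:2] = a, z = w[2:8] = babaab.
Check: |xy| = 2 ≤ 4 and |y| = 1 ≥ 1. Reading y takes M from D back to D, so every xyⁱz is accepted.
Since M has 4 states, any run of length ≥ 4 visits 4+1 states, so by pigeonhole some state repeats within the first 4 steps — that repeat gives the pumpable loop.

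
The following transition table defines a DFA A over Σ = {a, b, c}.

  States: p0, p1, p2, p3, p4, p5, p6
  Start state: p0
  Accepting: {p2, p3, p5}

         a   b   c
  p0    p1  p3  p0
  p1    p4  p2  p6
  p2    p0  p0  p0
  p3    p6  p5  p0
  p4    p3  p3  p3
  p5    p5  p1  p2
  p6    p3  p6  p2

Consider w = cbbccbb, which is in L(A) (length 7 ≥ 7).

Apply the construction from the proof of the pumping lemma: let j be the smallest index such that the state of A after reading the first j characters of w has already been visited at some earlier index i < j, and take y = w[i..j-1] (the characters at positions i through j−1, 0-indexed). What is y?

c

Run of A on w = c b b c c b b:
  step 0: p0  (start)
  step 1: p0  (read c: p0→p0)   ← first repeat (p0 seen earlier)
  step 2: p3  (read b: p0→p3)
  step 3: p5  (read b: p3→p5)
  step 4: p2  (read c: p5→p2)
  step 5: p0  (read c: p2→p0)
  step 6: p3  (read b: p0→p3)
  step 7: p5  (read b: p3→p5)

So i = 0, j = 1, giving x = w[0:0] = ε, y = w[0:1] = c, z = w[1:7] = bbccbb.
Check: |xy| = 1 ≤ 7 and |y| = 1 ≥ 1. Reading y takes A from p0 back to p0, so every xyⁱz is accepted.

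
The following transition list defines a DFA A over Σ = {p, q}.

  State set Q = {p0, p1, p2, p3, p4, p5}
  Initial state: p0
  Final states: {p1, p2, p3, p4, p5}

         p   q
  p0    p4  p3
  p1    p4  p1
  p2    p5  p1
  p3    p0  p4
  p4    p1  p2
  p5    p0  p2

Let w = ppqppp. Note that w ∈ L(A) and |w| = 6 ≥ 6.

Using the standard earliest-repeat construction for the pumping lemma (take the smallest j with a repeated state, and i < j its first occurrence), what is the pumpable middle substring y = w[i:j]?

State sequence: p0 -p-> p4 -p-> p1 -q-> p1 -p-> p4 -p-> p1 -p-> p4
First repeat at step 3: p1 was already visited.

So i = 2, j = 3, giving x = w[0:2] = pp, y = w[2:3] = q, z = w[3:6] = ppp.
Check: |xy| = 3 ≤ 6 and |y| = 1 ≥ 1. Reading y takes A from p1 back to p1, so every xyⁱz is accepted.

q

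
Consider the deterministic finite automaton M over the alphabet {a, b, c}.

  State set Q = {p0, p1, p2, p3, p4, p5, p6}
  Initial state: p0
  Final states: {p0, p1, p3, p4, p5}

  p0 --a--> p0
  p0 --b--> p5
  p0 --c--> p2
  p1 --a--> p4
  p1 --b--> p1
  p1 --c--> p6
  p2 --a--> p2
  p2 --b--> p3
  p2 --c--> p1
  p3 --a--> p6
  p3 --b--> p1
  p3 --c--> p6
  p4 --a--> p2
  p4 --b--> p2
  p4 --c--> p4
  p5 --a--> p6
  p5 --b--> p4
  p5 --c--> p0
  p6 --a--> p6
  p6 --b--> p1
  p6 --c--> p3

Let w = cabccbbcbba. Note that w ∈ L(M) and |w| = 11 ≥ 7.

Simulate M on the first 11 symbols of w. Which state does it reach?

p4

Run of M on the first 11 characters of w = c a b c c b b c b b a:
  step 0: p0  (start)
  step 1: p2  (read c: p0→p2)
  step 2: p2  (read a: p2→p2)
  step 3: p3  (read b: p2→p3)
  step 4: p6  (read c: p3→p6)
  step 5: p3  (read c: p6→p3)
  step 6: p1  (read b: p3→p1)
  step 7: p1  (read b: p1→p1)
  step 8: p6  (read c: p1→p6)
  step 9: p1  (read b: p6→p1)
  step 10: p1  (read b: p1→p1)
  step 11: p4  (read a: p1→p4)

After reading 11 characters, M is in state p4.
(This kind of state-tracing is the core of the pumping-lemma construction: with 7 states, pigeonhole forces a repeat within the first 7 steps.)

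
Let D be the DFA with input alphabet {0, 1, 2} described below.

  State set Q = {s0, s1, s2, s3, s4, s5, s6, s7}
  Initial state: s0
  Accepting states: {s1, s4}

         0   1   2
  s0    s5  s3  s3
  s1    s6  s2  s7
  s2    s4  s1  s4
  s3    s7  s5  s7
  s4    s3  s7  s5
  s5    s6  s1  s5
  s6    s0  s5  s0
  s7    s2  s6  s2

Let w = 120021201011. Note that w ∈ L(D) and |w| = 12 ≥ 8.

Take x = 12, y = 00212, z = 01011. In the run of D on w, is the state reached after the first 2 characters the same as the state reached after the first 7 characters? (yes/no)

yes

Run of D on the first 7 characters of w = 1 2 0 0 2 1 2:
  step 0: s0  (start)
  step 1: s3  (read 1: s0→s3)
  step 2: s7  (read 2: s3→s7)
  step 3: s2  (read 0: s7→s2)
  step 4: s4  (read 0: s2→s4)
  step 5: s5  (read 2: s4→s5)
  step 6: s1  (read 1: s5→s1)
  step 7: s7  (read 2: s1→s7)

After x (step 2): s7. After xy (step 7): s7.
They match, so y = 00212 drives D around a cycle from s7 back to itself; pumping y any number of times keeps D in s7 before reading z, and xyⁱz ∈ L(D) for every i ≥ 0.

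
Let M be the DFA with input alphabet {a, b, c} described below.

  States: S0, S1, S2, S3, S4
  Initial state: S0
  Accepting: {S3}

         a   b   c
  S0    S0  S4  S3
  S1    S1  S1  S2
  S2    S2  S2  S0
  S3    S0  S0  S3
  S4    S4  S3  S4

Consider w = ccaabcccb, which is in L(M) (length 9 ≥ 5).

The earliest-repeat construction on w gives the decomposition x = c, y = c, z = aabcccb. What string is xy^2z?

xy^2z = c·c·c·aabcccb = cccaabcccb.
Reading y = c takes M from S3 back to S3, so after x·y·y the machine is still in S3, and z then leads to the accepting state S3. Hence cccaabcccb ∈ L(M).

cccaabcccb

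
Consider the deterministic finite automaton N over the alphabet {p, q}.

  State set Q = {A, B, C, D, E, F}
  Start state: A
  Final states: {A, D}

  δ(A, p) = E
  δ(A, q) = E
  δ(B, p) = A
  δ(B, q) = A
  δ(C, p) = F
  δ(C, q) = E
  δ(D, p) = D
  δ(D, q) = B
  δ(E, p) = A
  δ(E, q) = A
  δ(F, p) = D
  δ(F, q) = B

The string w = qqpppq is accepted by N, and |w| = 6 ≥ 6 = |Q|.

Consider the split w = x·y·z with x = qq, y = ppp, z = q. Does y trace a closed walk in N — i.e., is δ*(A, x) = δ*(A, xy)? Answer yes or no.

Run of N on the first 5 characters of w = q q p p p:
  step 0: A  (start)
  step 1: E  (read q: A→E)
  step 2: A  (read q: E→A)
  step 3: E  (read p: A→E)
  step 4: A  (read p: E→A)
  step 5: E  (read p: A→E)

After x (step 2): A. After xy (step 5): E.
They differ (A ≠ E), so y is not a cycle from the state after x; this split is not the one the pumping-lemma construction produces, and pumping y need not keep the string in L(N).

no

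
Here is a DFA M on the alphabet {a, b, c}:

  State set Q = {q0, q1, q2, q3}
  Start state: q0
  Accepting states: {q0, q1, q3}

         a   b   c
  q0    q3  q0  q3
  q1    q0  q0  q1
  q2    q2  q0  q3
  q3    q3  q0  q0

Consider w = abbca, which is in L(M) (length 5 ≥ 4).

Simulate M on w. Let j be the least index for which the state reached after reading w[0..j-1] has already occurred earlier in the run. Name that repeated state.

Run of M on w = a b b c a:
  step 0: q0  (start)
  step 1: q3  (read a: q0→q3)
  step 2: q0  (read b: q3→q0)   ← first repeat (q0 seen earlier)
  step 3: q0  (read b: q0→q0)
  step 4: q3  (read c: q0→q3)
  step 5: q3  (read a: q3→q3)

The earliest repeat is at step j = 2: M is in q0, which it already visited at step i = 0.
With |Q| = 4, pigeonhole forces a state repeat no later than step 4; the substring read between the first and second visits to that state can be pumped.

q0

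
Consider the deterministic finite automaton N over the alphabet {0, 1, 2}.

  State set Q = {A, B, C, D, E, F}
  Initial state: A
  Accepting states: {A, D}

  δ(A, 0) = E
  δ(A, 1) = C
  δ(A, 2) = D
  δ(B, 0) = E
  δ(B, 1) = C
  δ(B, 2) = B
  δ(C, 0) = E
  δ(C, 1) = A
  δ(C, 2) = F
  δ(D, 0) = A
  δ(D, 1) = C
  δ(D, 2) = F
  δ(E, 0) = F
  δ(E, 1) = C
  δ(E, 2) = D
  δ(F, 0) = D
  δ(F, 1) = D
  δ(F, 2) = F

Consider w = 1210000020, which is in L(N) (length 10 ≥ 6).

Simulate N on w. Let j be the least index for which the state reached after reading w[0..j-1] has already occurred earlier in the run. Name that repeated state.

Run of N on w = 1 2 1 0 0 0 0 0 2 0:
  step 0: A  (start)
  step 1: C  (read 1: A→C)
  step 2: F  (read 2: C→F)
  step 3: D  (read 1: F→D)
  step 4: A  (read 0: D→A)   ← first repeat (A seen earlier)
  step 5: E  (read 0: A→E)
  step 6: F  (read 0: E→F)
  step 7: D  (read 0: F→D)
  step 8: A  (read 0: D→A)
  step 9: D  (read 2: A→D)
  step 10: A  (read 0: D→A)

The earliest repeat is at step j = 4: N is in A, which it already visited at step i = 0.
With |Q| = 6, pigeonhole forces a state repeat no later than step 6; the substring read between the first and second visits to that state can be pumped.

A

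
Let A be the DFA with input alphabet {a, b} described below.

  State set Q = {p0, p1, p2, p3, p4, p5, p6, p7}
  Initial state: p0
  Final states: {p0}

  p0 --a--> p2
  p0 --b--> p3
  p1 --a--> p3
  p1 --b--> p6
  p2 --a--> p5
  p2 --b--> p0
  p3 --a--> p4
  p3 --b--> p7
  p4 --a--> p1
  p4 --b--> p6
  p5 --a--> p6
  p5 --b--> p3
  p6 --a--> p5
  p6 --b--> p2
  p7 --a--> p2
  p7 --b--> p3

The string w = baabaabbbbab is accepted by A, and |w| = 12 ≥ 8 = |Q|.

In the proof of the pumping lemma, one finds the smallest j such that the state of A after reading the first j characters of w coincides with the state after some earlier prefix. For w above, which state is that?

Run of A on w = b a a b a a b b b b a b:
  step 0: p0  (start)
  step 1: p3  (read b: p0→p3)
  step 2: p4  (read a: p3→p4)
  step 3: p1  (read a: p4→p1)
  step 4: p6  (read b: p1→p6)
  step 5: p5  (read a: p6→p5)
  step 6: p6  (read a: p5→p6)   ← first repeat (p6 seen earlier)
  step 7: p2  (read b: p6→p2)
  step 8: p0  (read b: p2→p0)
  step 9: p3  (read b: p0→p3)
  step 10: p7  (read b: p3→p7)
  step 11: p2  (read a: p7→p2)
  step 12: p0  (read b: p2→p0)

The earliest repeat is at step j = 6: A is in p6, which it already visited at step i = 4.
Pumping length from the standard proof: p = 8 (the number of states). The repeated state found above gives |xy| = j ≤ 8 and |y| = j − i ≥ 1.

p6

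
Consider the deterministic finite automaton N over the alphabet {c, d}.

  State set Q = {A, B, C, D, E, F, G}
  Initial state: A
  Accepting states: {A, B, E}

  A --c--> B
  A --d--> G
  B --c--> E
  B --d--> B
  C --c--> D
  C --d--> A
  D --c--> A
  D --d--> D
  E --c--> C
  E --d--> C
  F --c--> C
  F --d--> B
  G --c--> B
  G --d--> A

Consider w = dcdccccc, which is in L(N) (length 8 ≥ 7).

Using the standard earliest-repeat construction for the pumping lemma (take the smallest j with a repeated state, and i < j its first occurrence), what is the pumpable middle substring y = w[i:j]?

Run of N on w = d c d c c c c c:
  step 0: A  (start)
  step 1: G  (read d: A→G)
  step 2: B  (read c: G→B)
  step 3: B  (read d: B→B)   ← first repeat (B seen earlier)
  step 4: E  (read c: B→E)
  step 5: C  (read c: E→C)
  step 6: D  (read c: C→D)
  step 7: A  (read c: D→A)
  step 8: B  (read c: A→B)

So i = 2, j = 3, giving x = w[0:2] = dc, y = w[2:3] = d, z = w[3:8] = ccccc.
Check: |xy| = 3 ≤ 7 and |y| = 1 ≥ 1. Reading y takes N from B back to B, so every xyⁱz is accepted.
With |Q| = 7, pigeonhole forces a state repeat no later than step 7; the substring read between the first and second visits to that state can be pumped.

d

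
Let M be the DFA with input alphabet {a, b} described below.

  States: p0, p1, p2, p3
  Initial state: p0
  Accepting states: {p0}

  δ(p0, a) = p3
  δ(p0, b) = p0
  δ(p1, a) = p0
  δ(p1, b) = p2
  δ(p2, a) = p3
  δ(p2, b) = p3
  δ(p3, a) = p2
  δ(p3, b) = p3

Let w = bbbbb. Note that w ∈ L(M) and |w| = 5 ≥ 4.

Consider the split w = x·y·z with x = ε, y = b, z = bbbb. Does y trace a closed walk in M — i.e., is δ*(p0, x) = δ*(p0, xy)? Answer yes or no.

yes

State sequence: p0 -b-> p0

After x (step 0): p0. After xy (step 1): p0.
They match, so y = b drives M around a cycle from p0 back to itself; pumping y any number of times keeps M in p0 before reading z, and xyⁱz ∈ L(M) for every i ≥ 0.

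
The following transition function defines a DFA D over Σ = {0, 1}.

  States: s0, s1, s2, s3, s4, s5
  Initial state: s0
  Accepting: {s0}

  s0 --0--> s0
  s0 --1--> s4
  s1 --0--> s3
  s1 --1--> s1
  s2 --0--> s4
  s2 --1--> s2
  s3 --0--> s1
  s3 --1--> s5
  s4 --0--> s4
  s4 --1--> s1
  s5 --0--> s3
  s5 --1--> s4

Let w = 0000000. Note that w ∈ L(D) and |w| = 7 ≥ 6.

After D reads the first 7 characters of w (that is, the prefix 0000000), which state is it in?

s0

State sequence: s0 -0-> s0 -0-> s0 -0-> s0 -0-> s0 -0-> s0 -0-> s0 -0-> s0

After reading 7 characters, D is in state s0.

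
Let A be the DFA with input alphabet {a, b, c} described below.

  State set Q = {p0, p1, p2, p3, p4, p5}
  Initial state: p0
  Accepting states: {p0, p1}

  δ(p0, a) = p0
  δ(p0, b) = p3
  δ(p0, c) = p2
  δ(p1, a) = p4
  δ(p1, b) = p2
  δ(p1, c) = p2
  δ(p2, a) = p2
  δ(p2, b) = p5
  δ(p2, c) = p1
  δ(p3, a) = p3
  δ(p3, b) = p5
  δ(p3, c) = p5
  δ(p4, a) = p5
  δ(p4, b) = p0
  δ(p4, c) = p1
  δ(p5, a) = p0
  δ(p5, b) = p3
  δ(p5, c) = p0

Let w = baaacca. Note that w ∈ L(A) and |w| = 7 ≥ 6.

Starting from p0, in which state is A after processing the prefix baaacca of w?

State sequence: p0 -b-> p3 -a-> p3 -a-> p3 -a-> p3 -c-> p5 -c-> p0 -a-> p0

After reading 7 characters, A is in state p0.

p0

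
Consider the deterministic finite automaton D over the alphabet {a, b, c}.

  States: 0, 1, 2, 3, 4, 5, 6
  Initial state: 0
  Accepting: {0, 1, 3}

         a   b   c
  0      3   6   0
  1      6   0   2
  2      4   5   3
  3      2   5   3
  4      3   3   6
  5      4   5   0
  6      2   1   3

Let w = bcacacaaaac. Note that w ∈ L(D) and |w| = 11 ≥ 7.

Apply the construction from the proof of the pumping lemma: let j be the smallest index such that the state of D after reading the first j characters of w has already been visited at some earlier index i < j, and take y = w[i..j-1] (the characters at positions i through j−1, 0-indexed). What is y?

ac

State sequence: 0 -b-> 6 -c-> 3 -a-> 2 -c-> 3 -a-> 2 -c-> 3 -a-> 2 -a-> 4 -a-> 3 -a-> 2 -c-> 3
First repeat at step 4: 3 was already visited.

So i = 2, j = 4, giving x = w[0:2] = bc, y = w[2:4] = ac, z = w[4:11] = acaaaac.
Check: |xy| = 4 ≤ 7 and |y| = 2 ≥ 1. Reading y takes D from 3 back to 3, so every xyⁱz is accepted.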